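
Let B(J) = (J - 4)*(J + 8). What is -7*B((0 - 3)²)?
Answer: -595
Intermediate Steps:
B(J) = (-4 + J)*(8 + J)
-7*B((0 - 3)²) = -7*(-32 + ((0 - 3)²)² + 4*(0 - 3)²) = -7*(-32 + ((-3)²)² + 4*(-3)²) = -7*(-32 + 9² + 4*9) = -7*(-32 + 81 + 36) = -7*85 = -595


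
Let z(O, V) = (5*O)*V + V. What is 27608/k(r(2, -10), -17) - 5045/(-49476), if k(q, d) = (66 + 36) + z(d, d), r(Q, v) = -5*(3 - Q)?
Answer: 13467179/742140 ≈ 18.146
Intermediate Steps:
r(Q, v) = -15 + 5*Q
z(O, V) = V + 5*O*V (z(O, V) = 5*O*V + V = V + 5*O*V)
k(q, d) = 102 + d*(1 + 5*d) (k(q, d) = (66 + 36) + d*(1 + 5*d) = 102 + d*(1 + 5*d))
27608/k(r(2, -10), -17) - 5045/(-49476) = 27608/(102 - 17*(1 + 5*(-17))) - 5045/(-49476) = 27608/(102 - 17*(1 - 85)) - 5045*(-1/49476) = 27608/(102 - 17*(-84)) + 5045/49476 = 27608/(102 + 1428) + 5045/49476 = 27608/1530 + 5045/49476 = 27608*(1/1530) + 5045/49476 = 812/45 + 5045/49476 = 13467179/742140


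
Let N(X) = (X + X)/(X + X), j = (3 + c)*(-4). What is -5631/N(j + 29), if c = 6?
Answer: -5631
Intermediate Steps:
j = -36 (j = (3 + 6)*(-4) = 9*(-4) = -36)
N(X) = 1 (N(X) = (2*X)/((2*X)) = (2*X)*(1/(2*X)) = 1)
-5631/N(j + 29) = -5631/1 = -5631*1 = -5631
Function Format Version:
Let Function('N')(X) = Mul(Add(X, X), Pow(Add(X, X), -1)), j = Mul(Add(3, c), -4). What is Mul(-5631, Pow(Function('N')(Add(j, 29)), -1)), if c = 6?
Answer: -5631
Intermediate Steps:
j = -36 (j = Mul(Add(3, 6), -4) = Mul(9, -4) = -36)
Function('N')(X) = 1 (Function('N')(X) = Mul(Mul(2, X), Pow(Mul(2, X), -1)) = Mul(Mul(2, X), Mul(Rational(1, 2), Pow(X, -1))) = 1)
Mul(-5631, Pow(Function('N')(Add(j, 29)), -1)) = Mul(-5631, Pow(1, -1)) = Mul(-5631, 1) = -5631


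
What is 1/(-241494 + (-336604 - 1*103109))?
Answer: -1/681207 ≈ -1.4680e-6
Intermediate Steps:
1/(-241494 + (-336604 - 1*103109)) = 1/(-241494 + (-336604 - 103109)) = 1/(-241494 - 439713) = 1/(-681207) = -1/681207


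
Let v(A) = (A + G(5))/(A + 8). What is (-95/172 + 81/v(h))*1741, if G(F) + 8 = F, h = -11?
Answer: 35225653/1204 ≈ 29257.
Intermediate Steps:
G(F) = -8 + F
v(A) = (-3 + A)/(8 + A) (v(A) = (A + (-8 + 5))/(A + 8) = (A - 3)/(8 + A) = (-3 + A)/(8 + A))
(-95/172 + 81/v(h))*1741 = (-95/172 + 81/(((-3 - 11)/(8 - 11))))*1741 = (-95*1/172 + 81/((-14/(-3))))*1741 = (-95/172 + 81/((-1/3*(-14))))*1741 = (-95/172 + 81/(14/3))*1741 = (-95/172 + 81*(3/14))*1741 = (-95/172 + 243/14)*1741 = (20233/1204)*1741 = 35225653/1204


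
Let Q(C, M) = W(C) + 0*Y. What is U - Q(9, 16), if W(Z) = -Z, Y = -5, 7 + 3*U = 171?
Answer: 191/3 ≈ 63.667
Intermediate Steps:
U = 164/3 (U = -7/3 + (⅓)*171 = -7/3 + 57 = 164/3 ≈ 54.667)
Q(C, M) = -C (Q(C, M) = -C + 0*(-5) = -C + 0 = -C)
U - Q(9, 16) = 164/3 - (-1)*9 = 164/3 - 1*(-9) = 164/3 + 9 = 191/3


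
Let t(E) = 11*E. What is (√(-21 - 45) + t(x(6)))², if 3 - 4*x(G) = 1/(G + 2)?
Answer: -3575/1024 + 253*I*√66/16 ≈ -3.4912 + 128.46*I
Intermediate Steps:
x(G) = ¾ - 1/(4*(2 + G)) (x(G) = ¾ - 1/(4*(G + 2)) = ¾ - 1/(4*(2 + G)))
(√(-21 - 45) + t(x(6)))² = (√(-21 - 45) + 11*((5 + 3*6)/(4*(2 + 6))))² = (√(-66) + 11*((¼)*(5 + 18)/8))² = (I*√66 + 11*((¼)*(⅛)*23))² = (I*√66 + 11*(23/32))² = (I*√66 + 253/32)² = (253/32 + I*√66)²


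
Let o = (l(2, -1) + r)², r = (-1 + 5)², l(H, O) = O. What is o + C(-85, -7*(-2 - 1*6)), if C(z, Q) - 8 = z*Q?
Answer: -4527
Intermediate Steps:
r = 16 (r = 4² = 16)
o = 225 (o = (-1 + 16)² = 15² = 225)
C(z, Q) = 8 + Q*z (C(z, Q) = 8 + z*Q = 8 + Q*z)
o + C(-85, -7*(-2 - 1*6)) = 225 + (8 - 7*(-2 - 1*6)*(-85)) = 225 + (8 - 7*(-2 - 6)*(-85)) = 225 + (8 - 7*(-8)*(-85)) = 225 + (8 + 56*(-85)) = 225 + (8 - 4760) = 225 - 4752 = -4527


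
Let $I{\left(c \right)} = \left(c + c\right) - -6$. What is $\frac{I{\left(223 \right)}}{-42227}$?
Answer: $- \frac{452}{42227} \approx -0.010704$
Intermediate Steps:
$I{\left(c \right)} = 6 + 2 c$ ($I{\left(c \right)} = 2 c + 6 = 6 + 2 c$)
$\frac{I{\left(223 \right)}}{-42227} = \frac{6 + 2 \cdot 223}{-42227} = \left(6 + 446\right) \left(- \frac{1}{42227}\right) = 452 \left(- \frac{1}{42227}\right) = - \frac{452}{42227}$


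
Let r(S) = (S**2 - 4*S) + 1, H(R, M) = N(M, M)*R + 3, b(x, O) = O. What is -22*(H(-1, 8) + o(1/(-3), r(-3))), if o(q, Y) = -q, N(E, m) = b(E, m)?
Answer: 308/3 ≈ 102.67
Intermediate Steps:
N(E, m) = m
H(R, M) = 3 + M*R (H(R, M) = M*R + 3 = 3 + M*R)
r(S) = 1 + S**2 - 4*S
-22*(H(-1, 8) + o(1/(-3), r(-3))) = -22*((3 + 8*(-1)) - 1/(-3)) = -22*((3 - 8) - 1*(-1/3)) = -22*(-5 + 1/3) = -22*(-14/3) = 308/3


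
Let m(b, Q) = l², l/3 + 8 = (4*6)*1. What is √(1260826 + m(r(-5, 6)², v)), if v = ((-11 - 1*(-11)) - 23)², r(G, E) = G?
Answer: √1263130 ≈ 1123.9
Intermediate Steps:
l = 48 (l = -24 + 3*((4*6)*1) = -24 + 3*(24*1) = -24 + 3*24 = -24 + 72 = 48)
v = 529 (v = ((-11 + 11) - 23)² = (0 - 23)² = (-23)² = 529)
m(b, Q) = 2304 (m(b, Q) = 48² = 2304)
√(1260826 + m(r(-5, 6)², v)) = √(1260826 + 2304) = √1263130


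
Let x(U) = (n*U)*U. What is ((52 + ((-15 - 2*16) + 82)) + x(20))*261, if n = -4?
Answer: -394893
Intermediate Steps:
x(U) = -4*U² (x(U) = (-4*U)*U = -4*U²)
((52 + ((-15 - 2*16) + 82)) + x(20))*261 = ((52 + ((-15 - 2*16) + 82)) - 4*20²)*261 = ((52 + ((-15 - 32) + 82)) - 4*400)*261 = ((52 + (-47 + 82)) - 1600)*261 = ((52 + 35) - 1600)*261 = (87 - 1600)*261 = -1513*261 = -394893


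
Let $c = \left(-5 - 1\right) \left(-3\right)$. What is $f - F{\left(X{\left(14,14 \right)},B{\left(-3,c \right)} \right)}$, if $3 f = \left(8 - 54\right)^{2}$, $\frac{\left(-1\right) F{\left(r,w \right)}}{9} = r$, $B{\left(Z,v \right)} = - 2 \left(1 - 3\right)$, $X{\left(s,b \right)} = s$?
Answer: $\frac{2494}{3} \approx 831.33$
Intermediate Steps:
$c = 18$ ($c = \left(-6\right) \left(-3\right) = 18$)
$B{\left(Z,v \right)} = 4$ ($B{\left(Z,v \right)} = \left(-2\right) \left(-2\right) = 4$)
$F{\left(r,w \right)} = - 9 r$
$f = \frac{2116}{3}$ ($f = \frac{\left(8 - 54\right)^{2}}{3} = \frac{\left(-46\right)^{2}}{3} = \frac{1}{3} \cdot 2116 = \frac{2116}{3} \approx 705.33$)
$f - F{\left(X{\left(14,14 \right)},B{\left(-3,c \right)} \right)} = \frac{2116}{3} - \left(-9\right) 14 = \frac{2116}{3} - -126 = \frac{2116}{3} + 126 = \frac{2494}{3}$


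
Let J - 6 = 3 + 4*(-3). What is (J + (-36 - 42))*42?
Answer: -3402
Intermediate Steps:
J = -3 (J = 6 + (3 + 4*(-3)) = 6 + (3 - 12) = 6 - 9 = -3)
(J + (-36 - 42))*42 = (-3 + (-36 - 42))*42 = (-3 - 78)*42 = -81*42 = -3402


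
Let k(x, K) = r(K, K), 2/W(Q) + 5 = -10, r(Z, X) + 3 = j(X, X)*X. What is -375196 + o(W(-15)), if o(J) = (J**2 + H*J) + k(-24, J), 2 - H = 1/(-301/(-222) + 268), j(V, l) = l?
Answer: -5048052388459/13454325 ≈ -3.7520e+5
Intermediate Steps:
r(Z, X) = -3 + X**2 (r(Z, X) = -3 + X*X = -3 + X**2)
W(Q) = -2/15 (W(Q) = 2/(-5 - 10) = 2/(-15) = 2*(-1/15) = -2/15)
k(x, K) = -3 + K**2
H = 119372/59797 (H = 2 - 1/(-301/(-222) + 268) = 2 - 1/(-301*(-1/222) + 268) = 2 - 1/(301/222 + 268) = 2 - 1/59797/222 = 2 - 1*222/59797 = 2 - 222/59797 = 119372/59797 ≈ 1.9963)
o(J) = -3 + 2*J**2 + 119372*J/59797 (o(J) = (J**2 + 119372*J/59797) + (-3 + J**2) = -3 + 2*J**2 + 119372*J/59797)
-375196 + o(W(-15)) = -375196 + (-3 + 2*(-2/15)**2 + (119372/59797)*(-2/15)) = -375196 + (-3 + 2*(4/225) - 238744/896955) = -375196 + (-3 + 8/225 - 238744/896955) = -375196 - 43465759/13454325 = -5048052388459/13454325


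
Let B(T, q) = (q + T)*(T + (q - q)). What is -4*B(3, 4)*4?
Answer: -336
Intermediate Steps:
B(T, q) = T*(T + q) (B(T, q) = (T + q)*(T + 0) = (T + q)*T = T*(T + q))
-4*B(3, 4)*4 = -12*(3 + 4)*4 = -12*7*4 = -4*21*4 = -84*4 = -336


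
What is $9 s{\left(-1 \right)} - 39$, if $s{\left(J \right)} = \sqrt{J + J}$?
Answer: $-39 + 9 i \sqrt{2} \approx -39.0 + 12.728 i$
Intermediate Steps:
$s{\left(J \right)} = \sqrt{2} \sqrt{J}$ ($s{\left(J \right)} = \sqrt{2 J} = \sqrt{2} \sqrt{J}$)
$9 s{\left(-1 \right)} - 39 = 9 \sqrt{2} \sqrt{-1} - 39 = 9 \sqrt{2} i - 39 = 9 i \sqrt{2} - 39 = -39 + 9 i \sqrt{2}$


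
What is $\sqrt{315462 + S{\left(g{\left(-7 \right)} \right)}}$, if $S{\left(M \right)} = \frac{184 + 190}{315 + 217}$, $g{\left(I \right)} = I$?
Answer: $\frac{\sqrt{22320879014}}{266} \approx 561.66$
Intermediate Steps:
$S{\left(M \right)} = \frac{187}{266}$ ($S{\left(M \right)} = \frac{374}{532} = 374 \cdot \frac{1}{532} = \frac{187}{266}$)
$\sqrt{315462 + S{\left(g{\left(-7 \right)} \right)}} = \sqrt{315462 + \frac{187}{266}} = \sqrt{\frac{83913079}{266}} = \frac{\sqrt{22320879014}}{266}$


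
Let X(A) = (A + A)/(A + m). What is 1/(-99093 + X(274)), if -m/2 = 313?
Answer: -88/8720321 ≈ -1.0091e-5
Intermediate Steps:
m = -626 (m = -2*313 = -626)
X(A) = 2*A/(-626 + A) (X(A) = (A + A)/(A - 626) = (2*A)/(-626 + A) = 2*A/(-626 + A))
1/(-99093 + X(274)) = 1/(-99093 + 2*274/(-626 + 274)) = 1/(-99093 + 2*274/(-352)) = 1/(-99093 + 2*274*(-1/352)) = 1/(-99093 - 137/88) = 1/(-8720321/88) = -88/8720321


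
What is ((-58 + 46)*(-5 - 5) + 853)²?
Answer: 946729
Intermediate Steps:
((-58 + 46)*(-5 - 5) + 853)² = (-12*(-10) + 853)² = (120 + 853)² = 973² = 946729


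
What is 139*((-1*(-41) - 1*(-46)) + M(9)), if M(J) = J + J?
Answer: 14595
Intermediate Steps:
M(J) = 2*J
139*((-1*(-41) - 1*(-46)) + M(9)) = 139*((-1*(-41) - 1*(-46)) + 2*9) = 139*((41 + 46) + 18) = 139*(87 + 18) = 139*105 = 14595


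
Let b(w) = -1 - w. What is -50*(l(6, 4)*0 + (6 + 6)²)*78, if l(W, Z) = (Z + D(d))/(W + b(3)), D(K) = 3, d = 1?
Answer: -561600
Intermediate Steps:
l(W, Z) = (3 + Z)/(-4 + W) (l(W, Z) = (Z + 3)/(W + (-1 - 1*3)) = (3 + Z)/(W + (-1 - 3)) = (3 + Z)/(W - 4) = (3 + Z)/(-4 + W))
-50*(l(6, 4)*0 + (6 + 6)²)*78 = -50*(((3 + 4)/(-4 + 6))*0 + (6 + 6)²)*78 = -50*((7/2)*0 + 12²)*78 = -50*(((½)*7)*0 + 144)*78 = -50*((7/2)*0 + 144)*78 = -50*(0 + 144)*78 = -50*144*78 = -7200*78 = -561600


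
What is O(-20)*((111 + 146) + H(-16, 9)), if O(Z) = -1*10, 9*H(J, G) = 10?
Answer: -23230/9 ≈ -2581.1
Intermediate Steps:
H(J, G) = 10/9 (H(J, G) = (1/9)*10 = 10/9)
O(Z) = -10
O(-20)*((111 + 146) + H(-16, 9)) = -10*((111 + 146) + 10/9) = -10*(257 + 10/9) = -10*2323/9 = -23230/9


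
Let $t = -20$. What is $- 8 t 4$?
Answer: $640$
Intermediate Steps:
$- 8 t 4 = \left(-8\right) \left(-20\right) 4 = 160 \cdot 4 = 640$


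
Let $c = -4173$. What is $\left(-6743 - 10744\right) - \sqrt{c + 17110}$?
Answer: $-17487 - \sqrt{12937} \approx -17601.0$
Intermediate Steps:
$\left(-6743 - 10744\right) - \sqrt{c + 17110} = \left(-6743 - 10744\right) - \sqrt{-4173 + 17110} = -17487 - \sqrt{12937}$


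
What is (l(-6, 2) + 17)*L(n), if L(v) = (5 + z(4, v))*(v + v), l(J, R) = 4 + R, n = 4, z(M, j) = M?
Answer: 1656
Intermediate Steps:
L(v) = 18*v (L(v) = (5 + 4)*(v + v) = 9*(2*v) = 18*v)
(l(-6, 2) + 17)*L(n) = ((4 + 2) + 17)*(18*4) = (6 + 17)*72 = 23*72 = 1656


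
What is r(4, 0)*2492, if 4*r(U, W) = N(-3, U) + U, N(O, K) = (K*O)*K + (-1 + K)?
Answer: -25543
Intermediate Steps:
N(O, K) = -1 + K + O*K² (N(O, K) = O*K² + (-1 + K) = -1 + K + O*K²)
r(U, W) = -¼ + U/2 - 3*U²/4 (r(U, W) = ((-1 + U - 3*U²) + U)/4 = (-1 - 3*U² + 2*U)/4 = -¼ + U/2 - 3*U²/4)
r(4, 0)*2492 = (-¼ + (½)*4 - ¾*4²)*2492 = (-¼ + 2 - ¾*16)*2492 = (-¼ + 2 - 12)*2492 = -41/4*2492 = -25543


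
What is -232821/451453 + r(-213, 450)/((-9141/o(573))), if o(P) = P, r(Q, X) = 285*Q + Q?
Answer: 477463530957/125052481 ≈ 3818.1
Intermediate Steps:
r(Q, X) = 286*Q
-232821/451453 + r(-213, 450)/((-9141/o(573))) = -232821/451453 + (286*(-213))/((-9141/573)) = -232821*1/451453 - 60918/((-9141*1/573)) = -232821/451453 - 60918/(-3047/191) = -232821/451453 - 60918*(-191/3047) = -232821/451453 + 1057758/277 = 477463530957/125052481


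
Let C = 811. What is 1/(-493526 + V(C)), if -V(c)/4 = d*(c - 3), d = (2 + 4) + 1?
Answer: -1/516150 ≈ -1.9374e-6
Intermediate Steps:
d = 7 (d = 6 + 1 = 7)
V(c) = 84 - 28*c (V(c) = -28*(c - 3) = -28*(-3 + c) = -4*(-21 + 7*c) = 84 - 28*c)
1/(-493526 + V(C)) = 1/(-493526 + (84 - 28*811)) = 1/(-493526 + (84 - 22708)) = 1/(-493526 - 22624) = 1/(-516150) = -1/516150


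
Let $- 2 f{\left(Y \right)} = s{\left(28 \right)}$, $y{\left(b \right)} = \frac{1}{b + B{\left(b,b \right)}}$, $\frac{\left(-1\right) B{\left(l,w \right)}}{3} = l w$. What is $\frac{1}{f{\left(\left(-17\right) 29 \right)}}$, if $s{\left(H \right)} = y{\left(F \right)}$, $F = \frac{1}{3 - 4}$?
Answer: $8$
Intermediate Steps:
$B{\left(l,w \right)} = - 3 l w$
$F = -1$ ($F = \frac{1}{-1} = -1$)
$y{\left(b \right)} = \frac{1}{b - 3 b^{2}}$ ($y{\left(b \right)} = \frac{1}{b - 3 b b} = \frac{1}{b - 3 b^{2}}$)
$s{\left(H \right)} = - \frac{1}{4}$ ($s{\left(H \right)} = \frac{1}{\left(-1\right) \left(1 - -3\right)} = - \frac{1}{1 + 3} = - \frac{1}{4}$)
$f{\left(Y \right)} = \frac{1}{8}$ ($f{\left(Y \right)} = \left(- \frac{1}{2}\right) \left(- \frac{1}{4}\right) = \frac{1}{8}$)
$\frac{1}{f{\left(\left(-17\right) 29 \right)}} = \frac{1}{\frac{1}{8}} = 8$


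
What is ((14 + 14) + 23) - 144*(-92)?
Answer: 13299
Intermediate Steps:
((14 + 14) + 23) - 144*(-92) = (28 + 23) + 13248 = 51 + 13248 = 13299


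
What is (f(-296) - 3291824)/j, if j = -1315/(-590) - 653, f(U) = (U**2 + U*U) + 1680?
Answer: 122519872/25597 ≈ 4786.5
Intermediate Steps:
f(U) = 1680 + 2*U**2 (f(U) = (U**2 + U**2) + 1680 = 2*U**2 + 1680 = 1680 + 2*U**2)
j = -76791/118 (j = -1/590*(-1315) - 653 = 263/118 - 653 = -76791/118 ≈ -650.77)
(f(-296) - 3291824)/j = ((1680 + 2*(-296)**2) - 3291824)/(-76791/118) = ((1680 + 2*87616) - 3291824)*(-118/76791) = ((1680 + 175232) - 3291824)*(-118/76791) = (176912 - 3291824)*(-118/76791) = -3114912*(-118/76791) = 122519872/25597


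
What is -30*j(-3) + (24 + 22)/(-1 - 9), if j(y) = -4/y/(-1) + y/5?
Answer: 267/5 ≈ 53.400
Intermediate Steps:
j(y) = 4/y + y/5 (j(y) = -4/y*(-1) + y*(1/5) = 4/y + y/5)
-30*j(-3) + (24 + 22)/(-1 - 9) = -30*(4/(-3) + (1/5)*(-3)) + (24 + 22)/(-1 - 9) = -30*(4*(-1/3) - 3/5) + 46/(-10) = -30*(-4/3 - 3/5) + 46*(-1/10) = -30*(-29/15) - 23/5 = 58 - 23/5 = 267/5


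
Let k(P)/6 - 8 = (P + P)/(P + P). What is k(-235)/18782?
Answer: 27/9391 ≈ 0.0028751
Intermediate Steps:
k(P) = 54 (k(P) = 48 + 6*((P + P)/(P + P)) = 48 + 6*((2*P)/((2*P))) = 48 + 6*((2*P)*(1/(2*P))) = 48 + 6*1 = 48 + 6 = 54)
k(-235)/18782 = 54/18782 = 54*(1/18782) = 27/9391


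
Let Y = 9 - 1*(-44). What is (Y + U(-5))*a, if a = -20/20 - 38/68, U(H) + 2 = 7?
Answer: -1537/17 ≈ -90.412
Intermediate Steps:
U(H) = 5 (U(H) = -2 + 7 = 5)
Y = 53 (Y = 9 + 44 = 53)
a = -53/34 (a = -20*1/20 - 38*1/68 = -1 - 19/34 = -53/34 ≈ -1.5588)
(Y + U(-5))*a = (53 + 5)*(-53/34) = 58*(-53/34) = -1537/17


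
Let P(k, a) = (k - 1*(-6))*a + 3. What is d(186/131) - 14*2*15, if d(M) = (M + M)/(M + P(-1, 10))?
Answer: -2993808/7129 ≈ -419.95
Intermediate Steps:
P(k, a) = 3 + a*(6 + k) (P(k, a) = (k + 6)*a + 3 = (6 + k)*a + 3 = a*(6 + k) + 3 = 3 + a*(6 + k))
d(M) = 2*M/(53 + M) (d(M) = (M + M)/(M + (3 + 6*10 + 10*(-1))) = (2*M)/(M + (3 + 60 - 10)) = (2*M)/(M + 53) = (2*M)/(53 + M) = 2*M/(53 + M))
d(186/131) - 14*2*15 = 2*(186/131)/(53 + 186/131) - 14*2*15 = 2*(186*(1/131))/(53 + 186*(1/131)) - 28*15 = 2*(186/131)/(53 + 186/131) - 1*420 = 2*(186/131)/(7129/131) - 420 = 2*(186/131)*(131/7129) - 420 = 372/7129 - 420 = -2993808/7129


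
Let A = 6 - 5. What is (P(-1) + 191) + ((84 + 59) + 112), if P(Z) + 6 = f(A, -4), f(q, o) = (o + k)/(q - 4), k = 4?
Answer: 440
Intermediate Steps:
A = 1
f(q, o) = (4 + o)/(-4 + q) (f(q, o) = (o + 4)/(q - 4) = (4 + o)/(-4 + q))
P(Z) = -6 (P(Z) = -6 + (4 - 4)/(-4 + 1) = -6 + 0/(-3) = -6 - ⅓*0 = -6 + 0 = -6)
(P(-1) + 191) + ((84 + 59) + 112) = (-6 + 191) + ((84 + 59) + 112) = 185 + (143 + 112) = 185 + 255 = 440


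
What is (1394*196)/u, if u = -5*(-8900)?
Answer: 68306/11125 ≈ 6.1399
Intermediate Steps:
u = 44500
(1394*196)/u = (1394*196)/44500 = 273224*(1/44500) = 68306/11125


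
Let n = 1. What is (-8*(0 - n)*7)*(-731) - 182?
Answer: -41118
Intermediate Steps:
(-8*(0 - n)*7)*(-731) - 182 = (-8*(0 - 1*1)*7)*(-731) - 182 = (-8*(0 - 1)*7)*(-731) - 182 = (-8*(-1)*7)*(-731) - 182 = (8*7)*(-731) - 182 = 56*(-731) - 182 = -40936 - 182 = -41118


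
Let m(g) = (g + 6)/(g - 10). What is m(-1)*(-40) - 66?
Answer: -526/11 ≈ -47.818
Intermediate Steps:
m(g) = (6 + g)/(-10 + g)
m(-1)*(-40) - 66 = ((6 - 1)/(-10 - 1))*(-40) - 66 = (5/(-11))*(-40) - 66 = -1/11*5*(-40) - 66 = -5/11*(-40) - 66 = 200/11 - 66 = -526/11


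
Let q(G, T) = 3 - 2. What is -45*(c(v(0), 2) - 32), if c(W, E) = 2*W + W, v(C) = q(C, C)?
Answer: 1305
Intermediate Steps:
q(G, T) = 1
v(C) = 1
c(W, E) = 3*W
-45*(c(v(0), 2) - 32) = -45*(3*1 - 32) = -45*(3 - 32) = -45*(-29) = 1305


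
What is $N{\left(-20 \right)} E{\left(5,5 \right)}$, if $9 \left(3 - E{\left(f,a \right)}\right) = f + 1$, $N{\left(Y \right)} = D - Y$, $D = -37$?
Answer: $- \frac{119}{3} \approx -39.667$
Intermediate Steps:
$N{\left(Y \right)} = -37 - Y$
$E{\left(f,a \right)} = \frac{26}{9} - \frac{f}{9}$ ($E{\left(f,a \right)} = 3 - \frac{f + 1}{9} = 3 - \frac{1 + f}{9} = 3 - \left(\frac{1}{9} + \frac{f}{9}\right) = \frac{26}{9} - \frac{f}{9}$)
$N{\left(-20 \right)} E{\left(5,5 \right)} = \left(-37 - -20\right) \left(\frac{26}{9} - \frac{5}{9}\right) = \left(-37 + 20\right) \left(\frac{26}{9} - \frac{5}{9}\right) = \left(-17\right) \frac{7}{3} = - \frac{119}{3}$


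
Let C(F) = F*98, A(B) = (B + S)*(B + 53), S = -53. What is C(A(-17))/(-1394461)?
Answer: 246960/1394461 ≈ 0.17710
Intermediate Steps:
A(B) = (-53 + B)*(53 + B) (A(B) = (B - 53)*(B + 53) = (-53 + B)*(53 + B))
C(F) = 98*F
C(A(-17))/(-1394461) = (98*(-2809 + (-17)²))/(-1394461) = (98*(-2809 + 289))*(-1/1394461) = (98*(-2520))*(-1/1394461) = -246960*(-1/1394461) = 246960/1394461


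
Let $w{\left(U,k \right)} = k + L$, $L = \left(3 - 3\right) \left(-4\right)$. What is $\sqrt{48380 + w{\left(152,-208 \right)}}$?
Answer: $2 \sqrt{12043} \approx 219.48$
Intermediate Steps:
$L = 0$ ($L = 0 \left(-4\right) = 0$)
$w{\left(U,k \right)} = k$ ($w{\left(U,k \right)} = k + 0 = k$)
$\sqrt{48380 + w{\left(152,-208 \right)}} = \sqrt{48380 - 208} = \sqrt{48172} = 2 \sqrt{12043}$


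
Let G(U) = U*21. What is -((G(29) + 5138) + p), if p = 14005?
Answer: -19752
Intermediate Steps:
G(U) = 21*U
-((G(29) + 5138) + p) = -((21*29 + 5138) + 14005) = -((609 + 5138) + 14005) = -(5747 + 14005) = -1*19752 = -19752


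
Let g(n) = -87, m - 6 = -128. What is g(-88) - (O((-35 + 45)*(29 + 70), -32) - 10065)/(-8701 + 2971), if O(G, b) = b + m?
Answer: -508729/5730 ≈ -88.783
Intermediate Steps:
m = -122 (m = 6 - 128 = -122)
O(G, b) = -122 + b (O(G, b) = b - 122 = -122 + b)
g(-88) - (O((-35 + 45)*(29 + 70), -32) - 10065)/(-8701 + 2971) = -87 - ((-122 - 32) - 10065)/(-8701 + 2971) = -87 - (-154 - 10065)/(-5730) = -87 - (-10219)*(-1)/5730 = -87 - 1*10219/5730 = -87 - 10219/5730 = -508729/5730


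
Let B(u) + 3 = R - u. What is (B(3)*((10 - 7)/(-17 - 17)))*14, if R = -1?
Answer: 147/17 ≈ 8.6471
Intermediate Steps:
B(u) = -4 - u (B(u) = -3 + (-1 - u) = -4 - u)
(B(3)*((10 - 7)/(-17 - 17)))*14 = ((-4 - 1*3)*((10 - 7)/(-17 - 17)))*14 = ((-4 - 3)*(3/(-34)))*14 = -21*(-1)/34*14 = -7*(-3/34)*14 = (21/34)*14 = 147/17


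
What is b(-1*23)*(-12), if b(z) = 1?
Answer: -12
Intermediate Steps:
b(-1*23)*(-12) = 1*(-12) = -12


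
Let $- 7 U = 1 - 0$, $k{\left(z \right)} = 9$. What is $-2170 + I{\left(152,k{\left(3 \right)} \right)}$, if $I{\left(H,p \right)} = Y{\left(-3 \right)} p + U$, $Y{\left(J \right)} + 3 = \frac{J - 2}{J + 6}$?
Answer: $- \frac{15485}{7} \approx -2212.1$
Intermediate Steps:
$Y{\left(J \right)} = -3 + \frac{-2 + J}{6 + J}$ ($Y{\left(J \right)} = -3 + \frac{J - 2}{J + 6} = -3 + \frac{-2 + J}{6 + J}$)
$U = - \frac{1}{7}$ ($U = - \frac{1 - 0}{7} = - \frac{1 + 0}{7} = \left(- \frac{1}{7}\right) 1 = - \frac{1}{7} \approx -0.14286$)
$I{\left(H,p \right)} = - \frac{1}{7} - \frac{14 p}{3}$ ($I{\left(H,p \right)} = \frac{2 \left(-10 - -3\right)}{6 - 3} p - \frac{1}{7} = \frac{2 \left(-10 + 3\right)}{3} p - \frac{1}{7} = 2 \cdot \frac{1}{3} \left(-7\right) p - \frac{1}{7} = - \frac{14 p}{3} - \frac{1}{7} = - \frac{1}{7} - \frac{14 p}{3}$)
$-2170 + I{\left(152,k{\left(3 \right)} \right)} = -2170 - \frac{295}{7} = - \frac{15485}{7}$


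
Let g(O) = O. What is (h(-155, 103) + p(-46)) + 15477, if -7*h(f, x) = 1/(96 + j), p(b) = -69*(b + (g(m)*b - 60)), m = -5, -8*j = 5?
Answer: 36965053/5341 ≈ 6921.0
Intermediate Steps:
j = -5/8 (j = -⅛*5 = -5/8 ≈ -0.62500)
p(b) = 4140 + 276*b (p(b) = -69*(b + (-5*b - 60)) = -69*(b + (-60 - 5*b)) = -69*(-60 - 4*b) = 4140 + 276*b)
h(f, x) = -8/5341 (h(f, x) = -1/(7*(96 - 5/8)) = -1/(7*763/8) = -⅐*8/763 = -8/5341)
(h(-155, 103) + p(-46)) + 15477 = (-8/5341 + (4140 + 276*(-46))) + 15477 = (-8/5341 + (4140 - 12696)) + 15477 = (-8/5341 - 8556) + 15477 = -45697604/5341 + 15477 = 36965053/5341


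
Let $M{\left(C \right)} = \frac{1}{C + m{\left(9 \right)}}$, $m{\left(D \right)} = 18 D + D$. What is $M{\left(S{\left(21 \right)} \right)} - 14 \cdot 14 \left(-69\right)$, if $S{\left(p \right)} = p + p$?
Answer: $\frac{2880613}{213} \approx 13524.0$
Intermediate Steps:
$m{\left(D \right)} = 19 D$
$S{\left(p \right)} = 2 p$
$M{\left(C \right)} = \frac{1}{171 + C}$ ($M{\left(C \right)} = \frac{1}{C + 19 \cdot 9} = \frac{1}{C + 171} = \frac{1}{171 + C}$)
$M{\left(S{\left(21 \right)} \right)} - 14 \cdot 14 \left(-69\right) = \frac{1}{171 + 2 \cdot 21} - 14 \cdot 14 \left(-69\right) = \frac{1}{171 + 42} - 196 \left(-69\right) = \frac{1}{213} - -13524 = \frac{1}{213} + 13524 = \frac{2880613}{213}$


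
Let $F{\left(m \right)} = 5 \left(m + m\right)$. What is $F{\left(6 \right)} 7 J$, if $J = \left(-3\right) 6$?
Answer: $-7560$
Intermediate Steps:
$F{\left(m \right)} = 10 m$ ($F{\left(m \right)} = 5 \cdot 2 m = 10 m$)
$J = -18$
$F{\left(6 \right)} 7 J = 10 \cdot 6 \cdot 7 \left(-18\right) = 60 \cdot 7 \left(-18\right) = 420 \left(-18\right) = -7560$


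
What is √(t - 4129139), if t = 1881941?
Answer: I*√2247198 ≈ 1499.1*I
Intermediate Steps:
√(t - 4129139) = √(1881941 - 4129139) = √(-2247198) = I*√2247198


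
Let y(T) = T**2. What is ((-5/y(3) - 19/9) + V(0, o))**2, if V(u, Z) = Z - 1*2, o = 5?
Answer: 1/9 ≈ 0.11111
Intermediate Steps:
V(u, Z) = -2 + Z (V(u, Z) = Z - 2 = -2 + Z)
((-5/y(3) - 19/9) + V(0, o))**2 = ((-5/(3**2) - 19/9) + (-2 + 5))**2 = ((-5/9 - 19*1/9) + 3)**2 = ((-5*1/9 - 19/9) + 3)**2 = ((-5/9 - 19/9) + 3)**2 = (-8/3 + 3)**2 = (1/3)**2 = 1/9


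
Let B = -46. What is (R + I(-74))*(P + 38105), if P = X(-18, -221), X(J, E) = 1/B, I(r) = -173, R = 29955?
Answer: 26101376639/23 ≈ 1.1348e+9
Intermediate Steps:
X(J, E) = -1/46 (X(J, E) = 1/(-46) = -1/46)
P = -1/46 ≈ -0.021739
(R + I(-74))*(P + 38105) = (29955 - 173)*(-1/46 + 38105) = 29782*(1752829/46) = 26101376639/23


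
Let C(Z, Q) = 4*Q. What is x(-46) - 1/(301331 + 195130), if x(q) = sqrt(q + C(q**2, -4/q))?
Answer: -1/496461 + 5*I*sqrt(966)/23 ≈ -2.0143e-6 + 6.7566*I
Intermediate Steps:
x(q) = sqrt(q - 16/q) (x(q) = sqrt(q + 4*(-4/q)) = sqrt(q - 16/q))
x(-46) - 1/(301331 + 195130) = sqrt(-46 - 16/(-46)) - 1/(301331 + 195130) = sqrt(-46 - 16*(-1/46)) - 1/496461 = sqrt(-46 + 8/23) - 1*1/496461 = sqrt(-1050/23) - 1/496461 = 5*I*sqrt(966)/23 - 1/496461 = -1/496461 + 5*I*sqrt(966)/23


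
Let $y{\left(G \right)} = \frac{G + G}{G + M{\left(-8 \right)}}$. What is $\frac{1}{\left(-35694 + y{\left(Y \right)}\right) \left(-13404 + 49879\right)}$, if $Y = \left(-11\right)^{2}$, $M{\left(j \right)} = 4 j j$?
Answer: $- \frac{377}{490822044100} \approx -7.681 \cdot 10^{-10}$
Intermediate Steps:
$M{\left(j \right)} = 4 j^{2}$
$Y = 121$
$y{\left(G \right)} = \frac{2 G}{256 + G}$ ($y{\left(G \right)} = \frac{G + G}{G + 4 \left(-8\right)^{2}} = \frac{2 G}{G + 4 \cdot 64} = \frac{2 G}{G + 256} = \frac{2 G}{256 + G}$)
$\frac{1}{\left(-35694 + y{\left(Y \right)}\right) \left(-13404 + 49879\right)} = \frac{1}{\left(-35694 + 2 \cdot 121 \frac{1}{256 + 121}\right) \left(-13404 + 49879\right)} = \frac{1}{\left(-35694 + 2 \cdot 121 \cdot \frac{1}{377}\right) 36475} = \frac{1}{\left(-35694 + \frac{242}{377}\right) 36475} = \frac{1}{\left(- \frac{13456396}{377}\right) 36475} = \frac{1}{- \frac{490822044100}{377}} = - \frac{377}{490822044100}$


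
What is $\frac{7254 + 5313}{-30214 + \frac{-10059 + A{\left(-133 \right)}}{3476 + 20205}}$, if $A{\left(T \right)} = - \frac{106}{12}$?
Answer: $- \frac{1785594762}{4293046811} \approx -0.41593$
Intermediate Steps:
$A{\left(T \right)} = - \frac{53}{6}$ ($A{\left(T \right)} = \left(-106\right) \frac{1}{12} = - \frac{53}{6}$)
$\frac{7254 + 5313}{-30214 + \frac{-10059 + A{\left(-133 \right)}}{3476 + 20205}} = \frac{7254 + 5313}{-30214 + \frac{-10059 - \frac{53}{6}}{3476 + 20205}} = \frac{12567}{-30214 - \frac{60407}{6 \cdot 23681}} = \frac{12567}{-30214 - \frac{60407}{142086}} = \frac{12567}{- \frac{4293046811}{142086}} = 12567 \left(- \frac{142086}{4293046811}\right) = - \frac{1785594762}{4293046811}$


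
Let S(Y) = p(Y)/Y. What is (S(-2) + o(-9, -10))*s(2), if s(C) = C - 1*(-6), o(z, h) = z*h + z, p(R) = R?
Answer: 656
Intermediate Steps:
o(z, h) = z + h*z (o(z, h) = h*z + z = z + h*z)
S(Y) = 1 (S(Y) = Y/Y = 1)
s(C) = 6 + C (s(C) = C + 6 = 6 + C)
(S(-2) + o(-9, -10))*s(2) = (1 - 9*(1 - 10))*(6 + 2) = (1 - 9*(-9))*8 = (1 + 81)*8 = 82*8 = 656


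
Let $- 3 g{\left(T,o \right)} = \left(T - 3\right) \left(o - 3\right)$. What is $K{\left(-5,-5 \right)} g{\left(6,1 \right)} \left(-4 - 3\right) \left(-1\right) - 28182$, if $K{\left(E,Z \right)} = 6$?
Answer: $-28098$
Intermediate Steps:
$g{\left(T,o \right)} = - \frac{\left(-3 + T\right) \left(-3 + o\right)}{3}$ ($g{\left(T,o \right)} = - \frac{\left(T - 3\right) \left(o - 3\right)}{3} = - \frac{\left(-3 + T\right) \left(-3 + o\right)}{3}$)
$K{\left(-5,-5 \right)} g{\left(6,1 \right)} \left(-4 - 3\right) \left(-1\right) - 28182 = 6 \left(-3 + 6 + 1 - 2 \cdot 1\right) \left(-4 - 3\right) \left(-1\right) - 28182 = 6 \left(-3 + 6 + 1 - 2\right) \left(\left(-7\right) \left(-1\right)\right) - 28182 = 6 \cdot 2 \cdot 7 - 28182 = 12 \cdot 7 - 28182 = 84 - 28182 = -28098$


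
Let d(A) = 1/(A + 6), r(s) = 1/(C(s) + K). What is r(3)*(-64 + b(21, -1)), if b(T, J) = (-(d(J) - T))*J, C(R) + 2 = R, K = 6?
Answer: -424/35 ≈ -12.114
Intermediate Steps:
C(R) = -2 + R
r(s) = 1/(4 + s) (r(s) = 1/((-2 + s) + 6) = 1/(4 + s))
d(A) = 1/(6 + A)
b(T, J) = J*(T - 1/(6 + J)) (b(T, J) = (-(1/(6 + J) - T))*J = (T - 1/(6 + J))*J = J*(T - 1/(6 + J)))
r(3)*(-64 + b(21, -1)) = (-64 - (-1 + 21*(6 - 1))/(6 - 1))/(4 + 3) = (-64 - 1*(-1 + 21*5)/5)/7 = (-64 - 1*⅕*(-1 + 105))/7 = (-64 - 1*⅕*104)/7 = (-64 - 104/5)/7 = (⅐)*(-424/5) = -424/35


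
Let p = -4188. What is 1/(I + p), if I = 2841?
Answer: -1/1347 ≈ -0.00074239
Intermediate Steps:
1/(I + p) = 1/(2841 - 4188) = 1/(-1347) = -1/1347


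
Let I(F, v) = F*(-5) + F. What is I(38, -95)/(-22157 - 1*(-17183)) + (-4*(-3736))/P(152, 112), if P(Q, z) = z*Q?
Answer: 1201861/1323084 ≈ 0.90838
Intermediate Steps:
P(Q, z) = Q*z
I(F, v) = -4*F (I(F, v) = -5*F + F = -4*F)
I(38, -95)/(-22157 - 1*(-17183)) + (-4*(-3736))/P(152, 112) = (-4*38)/(-22157 - 1*(-17183)) + (-4*(-3736))/((152*112)) = -152/(-22157 + 17183) + 14944/17024 = -152/(-4974) + 14944*(1/17024) = -152*(-1/4974) + 467/532 = 76/2487 + 467/532 = 1201861/1323084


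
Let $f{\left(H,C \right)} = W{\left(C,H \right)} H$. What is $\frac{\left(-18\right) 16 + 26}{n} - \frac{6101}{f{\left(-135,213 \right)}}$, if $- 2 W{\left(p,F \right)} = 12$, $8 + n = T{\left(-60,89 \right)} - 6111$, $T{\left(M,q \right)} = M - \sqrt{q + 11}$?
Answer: $- \frac{12515623}{1671030} \approx -7.4898$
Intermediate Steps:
$T{\left(M,q \right)} = M - \sqrt{11 + q}$
$n = -6189$ ($n = -8 - \left(6171 + \sqrt{11 + 89}\right) = -8 - \left(6171 + \sqrt{100}\right) = -8 - 6181 = -6189$)
$W{\left(p,F \right)} = -6$ ($W{\left(p,F \right)} = \left(- \frac{1}{2}\right) 12 = -6$)
$f{\left(H,C \right)} = - 6 H$
$\frac{\left(-18\right) 16 + 26}{n} - \frac{6101}{f{\left(-135,213 \right)}} = \frac{\left(-18\right) 16 + 26}{-6189} - \frac{6101}{\left(-6\right) \left(-135\right)} = \left(-288 + 26\right) \left(- \frac{1}{6189}\right) - \frac{6101}{810} = \left(-262\right) \left(- \frac{1}{6189}\right) - \frac{6101}{810} = \frac{262}{6189} - \frac{6101}{810} = - \frac{12515623}{1671030}$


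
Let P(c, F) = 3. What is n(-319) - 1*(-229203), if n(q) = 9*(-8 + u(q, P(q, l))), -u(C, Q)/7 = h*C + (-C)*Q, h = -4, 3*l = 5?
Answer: 88452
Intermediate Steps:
l = 5/3 (l = (⅓)*5 = 5/3 ≈ 1.6667)
u(C, Q) = 28*C + 7*C*Q (u(C, Q) = -7*(-4*C + (-C)*Q) = -7*(-4*C - C*Q) = 28*C + 7*C*Q)
n(q) = -72 + 441*q (n(q) = 9*(-8 + 7*q*(4 + 3)) = 9*(-8 + 7*q*7) = 9*(-8 + 49*q) = -72 + 441*q)
n(-319) - 1*(-229203) = (-72 + 441*(-319)) - 1*(-229203) = (-72 - 140679) + 229203 = -140751 + 229203 = 88452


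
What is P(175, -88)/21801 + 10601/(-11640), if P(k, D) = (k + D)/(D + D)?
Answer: -1694866469/1860933360 ≈ -0.91076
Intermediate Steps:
P(k, D) = (D + k)/(2*D) (P(k, D) = (D + k)/((2*D)) = (D + k)*(1/(2*D)) = (D + k)/(2*D))
P(175, -88)/21801 + 10601/(-11640) = ((½)*(-88 + 175)/(-88))/21801 + 10601/(-11640) = ((½)*(-1/88)*87)*(1/21801) + 10601*(-1/11640) = -87/176*1/21801 - 10601/11640 = -29/1278992 - 10601/11640 = -1694866469/1860933360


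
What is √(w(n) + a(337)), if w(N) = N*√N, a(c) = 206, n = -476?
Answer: √(206 - 952*I*√119) ≈ 72.778 - 71.348*I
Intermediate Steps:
w(N) = N^(3/2)
√(w(n) + a(337)) = √((-476)^(3/2) + 206) = √(-952*I*√119 + 206) = √(206 - 952*I*√119)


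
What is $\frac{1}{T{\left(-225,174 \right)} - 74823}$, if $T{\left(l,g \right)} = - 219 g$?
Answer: $- \frac{1}{112929} \approx -8.8551 \cdot 10^{-6}$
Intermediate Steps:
$\frac{1}{T{\left(-225,174 \right)} - 74823} = \frac{1}{\left(-219\right) 174 - 74823} = \frac{1}{-38106 - 74823} = \frac{1}{-112929} = - \frac{1}{112929}$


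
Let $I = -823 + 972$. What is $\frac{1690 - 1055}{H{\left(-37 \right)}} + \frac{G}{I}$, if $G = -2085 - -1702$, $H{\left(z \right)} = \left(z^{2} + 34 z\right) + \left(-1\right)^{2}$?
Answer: $\frac{51719}{16688} \approx 3.0992$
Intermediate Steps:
$I = 149$
$H{\left(z \right)} = 1 + z^{2} + 34 z$ ($H{\left(z \right)} = \left(z^{2} + 34 z\right) + 1 = 1 + z^{2} + 34 z$)
$G = -383$ ($G = -2085 + 1702 = -383$)
$\frac{1690 - 1055}{H{\left(-37 \right)}} + \frac{G}{I} = \frac{1690 - 1055}{1 + \left(-37\right)^{2} + 34 \left(-37\right)} - \frac{383}{149} = \frac{1690 - 1055}{1 + 1369 - 1258} - \frac{383}{149} = \frac{635}{112} - \frac{383}{149} = \frac{51719}{16688}$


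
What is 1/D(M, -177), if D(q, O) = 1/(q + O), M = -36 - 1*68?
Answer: -281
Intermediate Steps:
M = -104 (M = -36 - 68 = -104)
D(q, O) = 1/(O + q)
1/D(M, -177) = 1/(1/(-177 - 104)) = 1/(1/(-281)) = 1/(-1/281) = -281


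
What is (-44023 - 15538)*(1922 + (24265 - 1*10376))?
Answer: -941718971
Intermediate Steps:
(-44023 - 15538)*(1922 + (24265 - 1*10376)) = -59561*(1922 + (24265 - 10376)) = -59561*(1922 + 13889) = -59561*15811 = -941718971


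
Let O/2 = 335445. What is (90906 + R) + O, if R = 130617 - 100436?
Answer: 791977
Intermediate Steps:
O = 670890 (O = 2*335445 = 670890)
R = 30181
(90906 + R) + O = (90906 + 30181) + 670890 = 121087 + 670890 = 791977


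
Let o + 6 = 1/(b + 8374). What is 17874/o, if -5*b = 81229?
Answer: -703502766/236159 ≈ -2978.9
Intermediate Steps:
b = -81229/5 (b = -⅕*81229 = -81229/5 ≈ -16246.)
o = -236159/39359 (o = -6 + 1/(-81229/5 + 8374) = -6 + 1/(-39359/5) = -6 - 5/39359 = -236159/39359 ≈ -6.0001)
17874/o = 17874/(-236159/39359) = 17874*(-39359/236159) = -703502766/236159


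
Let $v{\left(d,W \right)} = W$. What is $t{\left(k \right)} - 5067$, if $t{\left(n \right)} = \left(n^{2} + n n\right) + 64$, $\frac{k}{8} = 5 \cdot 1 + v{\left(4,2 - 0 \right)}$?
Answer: $1269$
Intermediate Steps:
$k = 56$ ($k = 8 \left(5 \cdot 1 + \left(2 - 0\right)\right) = 8 \left(5 + \left(2 + 0\right)\right) = 8 \left(5 + 2\right) = 8 \cdot 7 = 56$)
$t{\left(n \right)} = 64 + 2 n^{2}$ ($t{\left(n \right)} = \left(n^{2} + n^{2}\right) + 64 = 2 n^{2} + 64 = 64 + 2 n^{2}$)
$t{\left(k \right)} - 5067 = \left(64 + 2 \cdot 56^{2}\right) - 5067 = \left(64 + 2 \cdot 3136\right) - 5067 = \left(64 + 6272\right) - 5067 = 6336 - 5067 = 1269$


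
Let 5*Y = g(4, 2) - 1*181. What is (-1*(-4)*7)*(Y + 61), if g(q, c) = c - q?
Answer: 3416/5 ≈ 683.20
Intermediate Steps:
Y = -183/5 (Y = ((2 - 1*4) - 1*181)/5 = ((2 - 4) - 181)/5 = (-2 - 181)/5 = (⅕)*(-183) = -183/5 ≈ -36.600)
(-1*(-4)*7)*(Y + 61) = (-1*(-4)*7)*(-183/5 + 61) = (4*7)*(122/5) = 28*(122/5) = 3416/5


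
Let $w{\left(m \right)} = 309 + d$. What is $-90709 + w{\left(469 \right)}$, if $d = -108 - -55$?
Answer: $-90453$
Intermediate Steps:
$d = -53$ ($d = -108 + 55 = -53$)
$w{\left(m \right)} = 256$ ($w{\left(m \right)} = 309 - 53 = 256$)
$-90709 + w{\left(469 \right)} = -90709 + 256 = -90453$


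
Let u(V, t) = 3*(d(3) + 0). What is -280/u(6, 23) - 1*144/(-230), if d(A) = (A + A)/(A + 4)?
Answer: -112052/1035 ≈ -108.26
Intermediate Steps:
d(A) = 2*A/(4 + A) (d(A) = (2*A)/(4 + A) = 2*A/(4 + A))
u(V, t) = 18/7 (u(V, t) = 3*(2*3/(4 + 3) + 0) = 3*(2*3/7 + 0) = 3*(2*3*(⅐) + 0) = 3*(6/7 + 0) = 3*(6/7) = 18/7)
-280/u(6, 23) - 1*144/(-230) = -280/18/7 - 1*144/(-230) = -280*7/18 - 144*(-1/230) = -980/9 + 72/115 = -112052/1035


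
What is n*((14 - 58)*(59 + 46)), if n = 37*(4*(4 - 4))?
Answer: 0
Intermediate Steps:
n = 0 (n = 37*(4*0) = 37*0 = 0)
n*((14 - 58)*(59 + 46)) = 0*((14 - 58)*(59 + 46)) = 0*(-44*105) = 0*(-4620) = 0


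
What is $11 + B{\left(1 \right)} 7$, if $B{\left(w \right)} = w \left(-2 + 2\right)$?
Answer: $11$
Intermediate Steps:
$B{\left(w \right)} = 0$ ($B{\left(w \right)} = w 0 = 0$)
$11 + B{\left(1 \right)} 7 = 11 + 0 \cdot 7 = 11 + 0 = 11$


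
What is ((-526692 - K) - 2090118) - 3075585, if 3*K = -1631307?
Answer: -5148626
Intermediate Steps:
K = -543769 (K = (1/3)*(-1631307) = -543769)
((-526692 - K) - 2090118) - 3075585 = ((-526692 - 1*(-543769)) - 2090118) - 3075585 = ((-526692 + 543769) - 2090118) - 3075585 = (17077 - 2090118) - 3075585 = -2073041 - 3075585 = -5148626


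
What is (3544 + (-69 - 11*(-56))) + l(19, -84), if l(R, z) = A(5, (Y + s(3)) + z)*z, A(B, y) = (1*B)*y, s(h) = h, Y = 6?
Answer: 35591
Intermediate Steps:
A(B, y) = B*y
l(R, z) = z*(45 + 5*z) (l(R, z) = (5*((6 + 3) + z))*z = (5*(9 + z))*z = (45 + 5*z)*z = z*(45 + 5*z))
(3544 + (-69 - 11*(-56))) + l(19, -84) = (3544 + (-69 - 11*(-56))) + 5*(-84)*(9 - 84) = (3544 + (-69 + 616)) + 5*(-84)*(-75) = (3544 + 547) + 31500 = 4091 + 31500 = 35591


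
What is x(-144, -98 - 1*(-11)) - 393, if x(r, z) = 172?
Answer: -221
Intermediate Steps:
x(-144, -98 - 1*(-11)) - 393 = 172 - 393 = -221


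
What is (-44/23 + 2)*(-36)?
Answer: -72/23 ≈ -3.1304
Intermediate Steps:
(-44/23 + 2)*(-36) = (2/23)*(-36) = -72/23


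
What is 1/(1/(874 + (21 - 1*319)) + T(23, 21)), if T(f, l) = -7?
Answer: -576/4031 ≈ -0.14289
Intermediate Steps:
1/(1/(874 + (21 - 1*319)) + T(23, 21)) = 1/(1/(874 + (21 - 1*319)) - 7) = 1/(1/(874 + (21 - 319)) - 7) = 1/(1/(874 - 298) - 7) = 1/(1/576 - 7) = 1/(-4031/576) = -576/4031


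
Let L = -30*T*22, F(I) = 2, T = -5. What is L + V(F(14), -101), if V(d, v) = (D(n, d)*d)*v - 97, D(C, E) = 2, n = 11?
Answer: 2799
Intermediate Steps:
L = 3300 (L = -30*(-5)*22 = 150*22 = 3300)
V(d, v) = -97 + 2*d*v (V(d, v) = (2*d)*v - 97 = 2*d*v - 97 = -97 + 2*d*v)
L + V(F(14), -101) = 3300 + (-97 + 2*2*(-101)) = 3300 + (-97 - 404) = 3300 - 501 = 2799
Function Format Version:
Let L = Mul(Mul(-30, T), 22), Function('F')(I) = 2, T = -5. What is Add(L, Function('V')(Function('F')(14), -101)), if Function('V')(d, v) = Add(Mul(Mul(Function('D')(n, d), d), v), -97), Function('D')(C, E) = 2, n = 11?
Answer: 2799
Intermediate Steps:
L = 3300 (L = Mul(Mul(-30, -5), 22) = Mul(150, 22) = 3300)
Function('V')(d, v) = Add(-97, Mul(2, d, v)) (Function('V')(d, v) = Add(Mul(Mul(2, d), v), -97) = Add(Mul(2, d, v), -97) = Add(-97, Mul(2, d, v)))
Add(L, Function('V')(Function('F')(14), -101)) = Add(3300, Add(-97, Mul(2, 2, -101))) = Add(3300, Add(-97, -404)) = Add(3300, -501) = 2799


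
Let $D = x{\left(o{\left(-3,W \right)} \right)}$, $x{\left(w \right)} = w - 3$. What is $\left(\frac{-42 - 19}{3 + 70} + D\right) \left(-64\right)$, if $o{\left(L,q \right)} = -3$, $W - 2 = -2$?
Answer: $\frac{31936}{73} \approx 437.48$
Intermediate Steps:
$W = 0$ ($W = 2 - 2 = 0$)
$x{\left(w \right)} = -3 + w$
$D = -6$ ($D = -3 - 3 = -6$)
$\left(\frac{-42 - 19}{3 + 70} + D\right) \left(-64\right) = \left(\frac{-42 - 19}{3 + 70} - 6\right) \left(-64\right) = \left(- \frac{61}{73} - 6\right) \left(-64\right) = \left(- \frac{499}{73}\right) \left(-64\right) = \frac{31936}{73}$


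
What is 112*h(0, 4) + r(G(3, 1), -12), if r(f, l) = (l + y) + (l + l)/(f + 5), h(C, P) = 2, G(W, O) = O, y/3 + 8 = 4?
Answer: 196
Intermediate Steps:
y = -12 (y = -24 + 3*4 = -24 + 12 = -12)
r(f, l) = -12 + l + 2*l/(5 + f) (r(f, l) = (l - 12) + (l + l)/(f + 5) = (-12 + l) + (2*l)/(5 + f) = (-12 + l) + 2*l/(5 + f) = -12 + l + 2*l/(5 + f))
112*h(0, 4) + r(G(3, 1), -12) = 112*2 + (-60 - 12*1 + 7*(-12) + 1*(-12))/(5 + 1) = 224 + (-60 - 12 - 84 - 12)/6 = 224 + (1/6)*(-168) = 224 - 28 = 196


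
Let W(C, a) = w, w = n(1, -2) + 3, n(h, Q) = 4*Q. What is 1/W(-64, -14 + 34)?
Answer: -1/5 ≈ -0.20000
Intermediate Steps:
w = -5 (w = 4*(-2) + 3 = -8 + 3 = -5)
W(C, a) = -5
1/W(-64, -14 + 34) = 1/(-5) = -1/5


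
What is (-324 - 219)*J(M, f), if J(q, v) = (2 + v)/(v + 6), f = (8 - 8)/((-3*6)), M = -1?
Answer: -181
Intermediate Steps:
f = 0 (f = 0/(-18) = 0*(-1/18) = 0)
J(q, v) = (2 + v)/(6 + v)
(-324 - 219)*J(M, f) = (-324 - 219)*((2 + 0)/(6 + 0)) = -543*2/6 = -181*2/2 = -543*⅓ = -181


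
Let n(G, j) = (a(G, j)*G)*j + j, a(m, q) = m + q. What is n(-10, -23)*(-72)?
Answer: 548136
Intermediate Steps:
n(G, j) = j + G*j*(G + j) (n(G, j) = ((G + j)*G)*j + j = (G*(G + j))*j + j = G*j*(G + j) + j = j + G*j*(G + j))
n(-10, -23)*(-72) = -23*(1 - 10*(-10 - 23))*(-72) = -23*(1 - 10*(-33))*(-72) = -23*(1 + 330)*(-72) = -23*331*(-72) = -7613*(-72) = 548136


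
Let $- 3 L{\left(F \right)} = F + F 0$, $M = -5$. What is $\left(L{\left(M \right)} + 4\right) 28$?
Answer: $\frac{476}{3} \approx 158.67$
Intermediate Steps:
$L{\left(F \right)} = - \frac{F}{3}$ ($L{\left(F \right)} = - \frac{F + F 0}{3} = - \frac{F + 0}{3} = - \frac{F}{3}$)
$\left(L{\left(M \right)} + 4\right) 28 = \left(\left(- \frac{1}{3}\right) \left(-5\right) + 4\right) 28 = \left(\frac{5}{3} + 4\right) 28 = \frac{17}{3} \cdot 28 = \frac{476}{3}$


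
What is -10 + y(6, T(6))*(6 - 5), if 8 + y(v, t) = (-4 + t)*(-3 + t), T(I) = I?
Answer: -12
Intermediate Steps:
y(v, t) = -8 + (-4 + t)*(-3 + t)
-10 + y(6, T(6))*(6 - 5) = -10 + (4 + 6**2 - 7*6)*(6 - 5) = -10 + (4 + 36 - 42)*1 = -10 - 2*1 = -10 - 2 = -12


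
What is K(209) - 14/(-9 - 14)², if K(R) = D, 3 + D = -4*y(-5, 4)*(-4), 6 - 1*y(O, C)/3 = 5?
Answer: 23791/529 ≈ 44.974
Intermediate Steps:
y(O, C) = 3 (y(O, C) = 18 - 3*5 = 18 - 15 = 3)
D = 45 (D = -3 - 4*3*(-4) = -3 - 12*(-4) = -3 + 48 = 45)
K(R) = 45
K(209) - 14/(-9 - 14)² = 45 - 14/(-9 - 14)² = 45 - 14/(-23)² = 45 - 14/529 = 23791/529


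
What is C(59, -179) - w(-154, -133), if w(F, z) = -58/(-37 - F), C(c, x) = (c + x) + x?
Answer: -34925/117 ≈ -298.50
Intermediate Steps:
C(c, x) = c + 2*x
C(59, -179) - w(-154, -133) = (59 + 2*(-179)) - 58/(37 - 154) = (59 - 358) - 58/(-117) = -299 - 58*(-1)/117 = -299 - 1*(-58/117) = -299 + 58/117 = -34925/117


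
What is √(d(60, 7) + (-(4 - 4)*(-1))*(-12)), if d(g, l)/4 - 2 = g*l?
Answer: 2*√422 ≈ 41.085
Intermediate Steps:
d(g, l) = 8 + 4*g*l (d(g, l) = 8 + 4*(g*l) = 8 + 4*g*l)
√(d(60, 7) + (-(4 - 4)*(-1))*(-12)) = √((8 + 4*60*7) + (-(4 - 4)*(-1))*(-12)) = √((8 + 1680) + (-1*0*(-1))*(-12)) = √(1688 + (0*(-1))*(-12)) = √(1688 + 0*(-12)) = √(1688 + 0) = √1688 = 2*√422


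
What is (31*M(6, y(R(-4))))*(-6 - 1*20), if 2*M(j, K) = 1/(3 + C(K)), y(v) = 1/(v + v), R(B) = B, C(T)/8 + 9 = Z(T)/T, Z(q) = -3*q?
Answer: 13/3 ≈ 4.3333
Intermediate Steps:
C(T) = -96 (C(T) = -72 + 8*((-3*T)/T) = -72 + 8*(-3) = -72 - 24 = -96)
y(v) = 1/(2*v)
M(j, K) = -1/186 (M(j, K) = 1/(2*(3 - 96)) = (½)/(-93) = (½)*(-1/93) = -1/186)
(31*M(6, y(R(-4))))*(-6 - 1*20) = (31*(-1/186))*(-6 - 1*20) = -(-6 - 20)/6 = -⅙*(-26) = 13/3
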